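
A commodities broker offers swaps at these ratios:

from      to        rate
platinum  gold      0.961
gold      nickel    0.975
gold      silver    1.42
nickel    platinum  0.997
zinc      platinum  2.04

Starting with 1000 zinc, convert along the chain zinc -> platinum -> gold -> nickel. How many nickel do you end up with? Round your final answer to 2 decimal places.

1000 zinc × 2.04 = 2040 platinum
2040 platinum × 0.961 = 1960.44 gold
1960.44 gold × 0.975 = 1911.429 nickel

1911.43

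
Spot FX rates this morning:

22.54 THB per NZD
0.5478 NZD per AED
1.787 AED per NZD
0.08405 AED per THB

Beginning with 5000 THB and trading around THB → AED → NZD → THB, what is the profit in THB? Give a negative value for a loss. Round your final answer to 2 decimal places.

189.00

5000 THB × 0.08405 = 420.25 AED
420.25 AED × 0.5478 = 230.21295 NZD
230.21295 NZD × 22.54 = 5188.999893 THB
Net change: 5188.999893 − 5000 = 188.999893 THB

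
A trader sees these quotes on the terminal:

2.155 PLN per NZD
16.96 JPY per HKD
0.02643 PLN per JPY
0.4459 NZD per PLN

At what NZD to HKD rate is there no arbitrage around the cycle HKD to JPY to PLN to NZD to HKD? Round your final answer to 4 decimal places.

Known legs of the cycle: 16.96 × 0.02643 × 0.4459 = 0.19987592352
For no arbitrage the full-cycle product must be 1, so the missing rate is 1 / 0.19987592352 ≈ 5.003104.

5.0031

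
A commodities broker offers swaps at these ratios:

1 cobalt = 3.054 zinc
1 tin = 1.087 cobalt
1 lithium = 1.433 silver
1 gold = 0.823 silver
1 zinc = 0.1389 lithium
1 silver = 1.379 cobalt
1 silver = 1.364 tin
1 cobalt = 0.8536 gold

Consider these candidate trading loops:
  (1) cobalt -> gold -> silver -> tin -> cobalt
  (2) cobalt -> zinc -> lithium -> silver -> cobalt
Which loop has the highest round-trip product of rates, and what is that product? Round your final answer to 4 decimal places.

(1) 0.8536 × 0.823 × 1.364 × 1.087 = 1.04159
(2) 3.054 × 0.1389 × 1.433 × 1.379 = 0.83827
Highest is cycle (1) at 1.0416 (>1, arbitrage).

1.0416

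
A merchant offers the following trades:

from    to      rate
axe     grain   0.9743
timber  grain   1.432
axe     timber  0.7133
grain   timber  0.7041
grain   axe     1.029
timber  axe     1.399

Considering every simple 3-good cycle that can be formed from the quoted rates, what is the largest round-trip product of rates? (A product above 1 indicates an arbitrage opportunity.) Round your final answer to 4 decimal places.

axe→timber→grain→axe: 0.7133 × 1.432 × 1.029 = 1.05107
axe→grain→timber→axe: 0.9743 × 0.7041 × 1.399 = 0.95972
Maximum is axe→timber→grain→axe at 1.0511; arbitrage exists.

1.0511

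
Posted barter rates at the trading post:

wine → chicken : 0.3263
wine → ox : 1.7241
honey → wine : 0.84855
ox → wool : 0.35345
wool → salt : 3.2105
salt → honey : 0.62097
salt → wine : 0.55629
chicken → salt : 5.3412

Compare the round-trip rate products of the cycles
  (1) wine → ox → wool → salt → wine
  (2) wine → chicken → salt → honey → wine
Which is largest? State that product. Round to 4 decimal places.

1.0883

(1) 1.7241 × 0.35345 × 3.2105 × 0.55629 = 1.08834
(2) 0.3263 × 5.3412 × 0.62097 × 0.84855 = 0.91834
Highest is cycle (1) at 1.0883 (>1, arbitrage).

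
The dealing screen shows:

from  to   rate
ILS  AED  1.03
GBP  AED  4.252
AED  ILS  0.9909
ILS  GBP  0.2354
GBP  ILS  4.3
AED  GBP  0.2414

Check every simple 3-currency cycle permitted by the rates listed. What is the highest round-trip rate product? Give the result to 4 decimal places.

1.0692

AED→GBP→ILS→AED: 0.2414 × 4.3 × 1.03 = 1.06916
AED→ILS→GBP→AED: 0.9909 × 0.2354 × 4.252 = 0.99181
Maximum is AED→GBP→ILS→AED at 1.0692; arbitrage exists.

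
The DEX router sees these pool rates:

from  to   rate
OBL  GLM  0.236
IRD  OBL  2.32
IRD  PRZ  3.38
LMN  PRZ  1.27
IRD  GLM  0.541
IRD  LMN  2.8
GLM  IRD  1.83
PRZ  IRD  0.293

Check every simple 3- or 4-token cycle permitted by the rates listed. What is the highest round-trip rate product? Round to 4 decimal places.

1.0419

IRD→LMN→PRZ→IRD: 2.8 × 1.27 × 0.293 = 1.04191
IRD→OBL→GLM→IRD: 2.32 × 0.236 × 1.83 = 1.00196
Maximum is IRD→LMN→PRZ→IRD at 1.0419; arbitrage exists.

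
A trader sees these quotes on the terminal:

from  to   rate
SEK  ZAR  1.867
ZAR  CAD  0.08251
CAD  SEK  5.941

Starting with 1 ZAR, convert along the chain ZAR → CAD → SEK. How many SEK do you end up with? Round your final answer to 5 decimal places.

1 ZAR × 0.08251 = 0.08251 CAD
0.08251 CAD × 5.941 = 0.49019191 SEK

0.49019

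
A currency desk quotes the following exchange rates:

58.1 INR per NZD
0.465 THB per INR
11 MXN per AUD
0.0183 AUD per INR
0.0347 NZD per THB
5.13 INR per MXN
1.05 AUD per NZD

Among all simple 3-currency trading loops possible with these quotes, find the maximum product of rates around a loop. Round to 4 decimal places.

AUD→MXN→INR→AUD: 11 × 5.13 × 0.0183 = 1.03267
INR→THB→NZD→INR: 0.465 × 0.0347 × 58.1 = 0.93747
Maximum is AUD→MXN→INR→AUD at 1.0327; arbitrage exists.

1.0327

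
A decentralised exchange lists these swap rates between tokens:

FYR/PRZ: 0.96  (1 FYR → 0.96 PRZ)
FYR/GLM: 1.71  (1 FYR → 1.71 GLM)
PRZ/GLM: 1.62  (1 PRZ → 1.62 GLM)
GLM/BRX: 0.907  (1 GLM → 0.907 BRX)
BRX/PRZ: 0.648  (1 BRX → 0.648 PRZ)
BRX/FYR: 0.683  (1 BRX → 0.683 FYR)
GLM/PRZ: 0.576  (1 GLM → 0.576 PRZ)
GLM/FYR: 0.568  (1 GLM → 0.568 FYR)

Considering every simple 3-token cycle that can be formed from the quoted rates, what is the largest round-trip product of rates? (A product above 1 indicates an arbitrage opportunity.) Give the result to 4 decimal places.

1.0593

BRX→FYR→GLM→BRX: 0.683 × 1.71 × 0.907 = 1.05931
BRX→PRZ→GLM→BRX: 0.648 × 1.62 × 0.907 = 0.95213
GLM→FYR→PRZ→GLM: 0.568 × 0.96 × 1.62 = 0.88335
Maximum is BRX→FYR→GLM→BRX at 1.0593; arbitrage exists.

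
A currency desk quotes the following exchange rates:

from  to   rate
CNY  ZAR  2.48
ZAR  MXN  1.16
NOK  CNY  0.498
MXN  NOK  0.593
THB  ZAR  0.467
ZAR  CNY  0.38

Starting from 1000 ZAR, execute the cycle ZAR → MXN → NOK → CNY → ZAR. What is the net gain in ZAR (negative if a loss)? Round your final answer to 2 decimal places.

1000 ZAR × 1.16 = 1160 MXN
1160 MXN × 0.593 = 687.88 NOK
687.88 NOK × 0.498 = 342.56424 CNY
342.56424 CNY × 2.48 = 849.5593152 ZAR
Net change: 849.5593152 − 1000 = -150.4406848 ZAR

-150.44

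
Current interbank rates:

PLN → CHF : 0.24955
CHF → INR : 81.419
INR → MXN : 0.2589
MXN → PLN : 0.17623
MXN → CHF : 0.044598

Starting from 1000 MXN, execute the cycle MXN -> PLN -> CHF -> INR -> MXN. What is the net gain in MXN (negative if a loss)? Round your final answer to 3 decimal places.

-72.967

1000 MXN × 0.17623 = 176.23 PLN
176.23 PLN × 0.24955 = 43.9781965 CHF
43.9781965 CHF × 81.419 = 3580.6607808335 INR
3580.6607808335 INR × 0.2589 = 927.03307615779315 MXN
Net change: 927.03307615779315 − 1000 = -72.96692384220685 MXN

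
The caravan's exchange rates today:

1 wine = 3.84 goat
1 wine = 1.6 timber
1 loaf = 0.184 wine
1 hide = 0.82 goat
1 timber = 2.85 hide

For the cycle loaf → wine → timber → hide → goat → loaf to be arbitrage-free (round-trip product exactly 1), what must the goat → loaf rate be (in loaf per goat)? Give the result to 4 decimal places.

1.4535

Known legs of the cycle: 0.184 × 1.6 × 2.85 × 0.82 = 0.6880128
For no arbitrage the full-cycle product must be 1, so the missing rate is 1 / 0.6880128 ≈ 1.453461.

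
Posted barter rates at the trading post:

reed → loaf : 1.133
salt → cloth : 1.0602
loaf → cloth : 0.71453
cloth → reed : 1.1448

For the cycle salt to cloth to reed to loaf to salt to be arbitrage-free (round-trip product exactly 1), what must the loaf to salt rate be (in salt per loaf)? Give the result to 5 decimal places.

0.72720

Known legs of the cycle: 1.0602 × 1.1448 × 1.133 = 1.37514131568
For no arbitrage the full-cycle product must be 1, so the missing rate is 1 / 1.37514131568 ≈ 0.7271980.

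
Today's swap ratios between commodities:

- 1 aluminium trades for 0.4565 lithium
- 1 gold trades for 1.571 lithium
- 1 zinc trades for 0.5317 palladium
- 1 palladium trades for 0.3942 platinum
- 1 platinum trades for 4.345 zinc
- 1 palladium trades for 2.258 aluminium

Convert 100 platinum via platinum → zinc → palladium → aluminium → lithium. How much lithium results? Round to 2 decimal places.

238.13

100 platinum × 4.345 = 434.5 zinc
434.5 zinc × 0.5317 = 231.02365 palladium
231.02365 palladium × 2.258 = 521.6514017 aluminium
521.6514017 aluminium × 0.4565 = 238.13386487605 lithium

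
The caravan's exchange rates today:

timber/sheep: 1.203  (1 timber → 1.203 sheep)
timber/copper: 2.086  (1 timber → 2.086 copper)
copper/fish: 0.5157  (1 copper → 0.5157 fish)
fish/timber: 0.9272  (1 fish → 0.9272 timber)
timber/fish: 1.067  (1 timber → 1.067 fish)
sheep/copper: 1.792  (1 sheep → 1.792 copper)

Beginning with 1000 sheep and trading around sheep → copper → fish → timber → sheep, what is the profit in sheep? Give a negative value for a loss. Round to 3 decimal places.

30.799

1000 sheep × 1.792 = 1792 copper
1792 copper × 0.5157 = 924.1344 fish
924.1344 fish × 0.9272 = 856.85741568 timber
856.85741568 timber × 1.203 = 1030.79947106304 sheep
Net change: 1030.79947106304 − 1000 = 30.79947106304 sheep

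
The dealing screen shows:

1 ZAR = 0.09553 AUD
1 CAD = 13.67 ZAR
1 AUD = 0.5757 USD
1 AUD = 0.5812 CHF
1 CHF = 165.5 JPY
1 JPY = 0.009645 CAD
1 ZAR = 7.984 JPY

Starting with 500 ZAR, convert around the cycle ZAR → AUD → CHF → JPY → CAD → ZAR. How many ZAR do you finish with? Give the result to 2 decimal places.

500 ZAR × 0.09553 = 47.765 AUD
47.765 AUD × 0.5812 = 27.761018 CHF
27.761018 CHF × 165.5 = 4594.448479 JPY
4594.448479 JPY × 0.009645 = 44.313455579955 CAD
44.313455579955 CAD × 13.67 = 605.76493777798485 ZAR

605.76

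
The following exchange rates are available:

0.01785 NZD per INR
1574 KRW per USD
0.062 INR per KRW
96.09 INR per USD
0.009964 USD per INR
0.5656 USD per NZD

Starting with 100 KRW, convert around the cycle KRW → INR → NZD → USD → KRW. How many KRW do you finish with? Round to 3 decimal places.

98.524

100 KRW × 0.062 = 6.2 INR
6.2 INR × 0.01785 = 0.11067 NZD
0.11067 NZD × 0.5656 = 0.062594952 USD
0.062594952 USD × 1574 = 98.524454448 KRW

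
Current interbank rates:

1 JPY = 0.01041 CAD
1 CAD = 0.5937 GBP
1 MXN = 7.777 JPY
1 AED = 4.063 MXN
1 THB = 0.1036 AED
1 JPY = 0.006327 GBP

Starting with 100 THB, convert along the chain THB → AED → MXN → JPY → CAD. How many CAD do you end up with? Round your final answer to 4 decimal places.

3.4078

100 THB × 0.1036 = 10.36 AED
10.36 AED × 4.063 = 42.09268 MXN
42.09268 MXN × 7.777 = 327.35477236 JPY
327.35477236 JPY × 0.01041 = 3.4077631802676 CAD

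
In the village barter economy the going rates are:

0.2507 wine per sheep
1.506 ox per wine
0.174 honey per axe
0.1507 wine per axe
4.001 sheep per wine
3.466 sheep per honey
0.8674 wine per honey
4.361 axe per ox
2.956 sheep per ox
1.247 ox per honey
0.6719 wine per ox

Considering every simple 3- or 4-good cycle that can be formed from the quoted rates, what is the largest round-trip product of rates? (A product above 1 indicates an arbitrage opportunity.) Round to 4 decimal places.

1.1161

wine→ox→sheep→wine: 1.506 × 2.956 × 0.2507 = 1.11605
axe→honey→wine→ox→axe: 0.174 × 0.8674 × 1.506 × 4.361 = 0.99124
axe→wine→ox→axe: 0.1507 × 1.506 × 4.361 = 0.98975
axe→honey→ox→axe: 0.174 × 1.247 × 4.361 = 0.94624
Maximum is wine→ox→sheep→wine at 1.1161; arbitrage exists.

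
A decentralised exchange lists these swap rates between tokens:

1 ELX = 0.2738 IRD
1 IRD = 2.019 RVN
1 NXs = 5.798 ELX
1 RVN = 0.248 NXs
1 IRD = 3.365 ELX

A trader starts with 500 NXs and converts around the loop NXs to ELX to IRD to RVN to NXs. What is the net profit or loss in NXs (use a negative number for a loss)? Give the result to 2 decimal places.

-102.56

500 NXs × 5.798 = 2899 ELX
2899 ELX × 0.2738 = 793.7462 IRD
793.7462 IRD × 2.019 = 1602.5735778 RVN
1602.5735778 RVN × 0.248 = 397.4382472944 NXs
Net change: 397.4382472944 − 500 = -102.5617527056 NXs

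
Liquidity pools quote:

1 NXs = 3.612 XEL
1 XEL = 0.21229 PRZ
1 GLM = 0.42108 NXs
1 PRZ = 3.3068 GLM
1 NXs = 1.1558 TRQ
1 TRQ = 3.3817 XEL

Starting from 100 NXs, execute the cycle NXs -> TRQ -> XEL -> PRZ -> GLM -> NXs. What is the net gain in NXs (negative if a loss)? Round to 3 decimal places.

15.537

100 NXs × 1.1558 = 115.58 TRQ
115.58 TRQ × 3.3817 = 390.856886 XEL
390.856886 XEL × 0.21229 = 82.97500832894 PRZ
82.97500832894 PRZ × 3.3068 = 274.381757542138792 GLM
274.381757542138792 GLM × 0.42108 = 115.53667046584380253536 NXs
Net change: 115.53667046584380253536 − 100 = 15.53667046584380253536 NXs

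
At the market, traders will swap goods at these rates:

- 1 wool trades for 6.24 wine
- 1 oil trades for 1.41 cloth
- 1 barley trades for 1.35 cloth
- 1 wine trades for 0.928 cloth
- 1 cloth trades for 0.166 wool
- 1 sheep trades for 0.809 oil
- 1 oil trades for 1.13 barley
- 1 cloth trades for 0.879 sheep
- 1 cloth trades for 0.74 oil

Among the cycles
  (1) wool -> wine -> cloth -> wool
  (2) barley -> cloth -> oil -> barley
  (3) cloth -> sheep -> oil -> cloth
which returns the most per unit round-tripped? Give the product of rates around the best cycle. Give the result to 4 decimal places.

1.1289

(1) 6.24 × 0.928 × 0.166 = 0.96126
(2) 1.35 × 0.74 × 1.13 = 1.12887
(3) 0.879 × 0.809 × 1.41 = 1.00267
Highest is cycle (2) at 1.1289 (>1, arbitrage).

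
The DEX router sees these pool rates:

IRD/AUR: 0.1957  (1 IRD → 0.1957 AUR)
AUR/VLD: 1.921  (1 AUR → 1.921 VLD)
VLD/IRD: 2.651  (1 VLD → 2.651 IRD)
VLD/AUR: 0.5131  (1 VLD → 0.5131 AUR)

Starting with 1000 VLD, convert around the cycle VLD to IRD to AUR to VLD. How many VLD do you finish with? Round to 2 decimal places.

1000 VLD × 2.651 = 2651 IRD
2651 IRD × 0.1957 = 518.8007 AUR
518.8007 AUR × 1.921 = 996.6161447 VLD

996.62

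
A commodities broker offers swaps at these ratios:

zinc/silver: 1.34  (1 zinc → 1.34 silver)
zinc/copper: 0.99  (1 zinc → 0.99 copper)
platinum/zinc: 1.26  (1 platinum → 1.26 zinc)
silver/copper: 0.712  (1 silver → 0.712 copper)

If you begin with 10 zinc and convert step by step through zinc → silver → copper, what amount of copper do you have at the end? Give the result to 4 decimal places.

9.5408

10 zinc × 1.34 = 13.4 silver
13.4 silver × 0.712 = 9.5408 copper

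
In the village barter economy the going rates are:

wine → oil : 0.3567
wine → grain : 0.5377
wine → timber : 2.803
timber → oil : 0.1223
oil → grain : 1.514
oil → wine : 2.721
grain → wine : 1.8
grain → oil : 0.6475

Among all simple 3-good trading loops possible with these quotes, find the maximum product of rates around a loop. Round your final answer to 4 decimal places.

0.9721

wine→oil→grain→wine: 0.3567 × 1.514 × 1.8 = 0.97208
wine→grain→oil→wine: 0.5377 × 0.6475 × 2.721 = 0.94735
wine→timber→oil→wine: 2.803 × 0.1223 × 2.721 = 0.93278
Maximum is wine→oil→grain→wine at 0.9721; no arbitrage — every cycle loses value.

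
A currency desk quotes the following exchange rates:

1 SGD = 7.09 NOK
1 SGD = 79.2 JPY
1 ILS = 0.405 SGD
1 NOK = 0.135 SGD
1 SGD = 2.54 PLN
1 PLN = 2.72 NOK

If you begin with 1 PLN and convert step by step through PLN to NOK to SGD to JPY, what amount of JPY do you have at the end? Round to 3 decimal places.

1 PLN × 2.72 = 2.72 NOK
2.72 NOK × 0.135 = 0.3672 SGD
0.3672 SGD × 79.2 = 29.08224 JPY

29.082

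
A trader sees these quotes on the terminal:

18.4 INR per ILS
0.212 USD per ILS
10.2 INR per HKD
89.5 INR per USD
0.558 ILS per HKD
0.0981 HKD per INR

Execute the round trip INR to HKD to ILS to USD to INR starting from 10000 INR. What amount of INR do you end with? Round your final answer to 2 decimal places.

10000 INR × 0.0981 = 981 HKD
981 HKD × 0.558 = 547.398 ILS
547.398 ILS × 0.212 = 116.048376 USD
116.048376 USD × 89.5 = 10386.329652 INR

10386.33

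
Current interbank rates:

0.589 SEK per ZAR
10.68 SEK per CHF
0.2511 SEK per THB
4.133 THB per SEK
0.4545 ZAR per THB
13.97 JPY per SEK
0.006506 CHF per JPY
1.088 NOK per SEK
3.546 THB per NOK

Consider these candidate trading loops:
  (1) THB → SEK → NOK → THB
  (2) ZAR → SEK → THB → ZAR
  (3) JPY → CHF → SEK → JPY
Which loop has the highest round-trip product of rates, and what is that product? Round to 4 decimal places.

1.1064

(1) 0.2511 × 1.088 × 3.546 = 0.96876
(2) 0.589 × 4.133 × 0.4545 = 1.10641
(3) 0.006506 × 10.68 × 13.97 = 0.97069
Highest is cycle (2) at 1.1064 (>1, arbitrage).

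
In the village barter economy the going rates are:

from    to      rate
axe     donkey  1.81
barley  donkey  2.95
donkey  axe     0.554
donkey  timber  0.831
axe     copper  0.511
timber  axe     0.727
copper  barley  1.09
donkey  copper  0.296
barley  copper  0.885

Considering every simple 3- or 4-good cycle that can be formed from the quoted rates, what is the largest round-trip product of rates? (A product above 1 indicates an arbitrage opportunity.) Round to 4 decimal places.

axe→donkey→timber→axe: 1.81 × 0.831 × 0.727 = 1.09349
barley→donkey→copper→barley: 2.95 × 0.296 × 1.09 = 0.95179
barley→donkey→axe→copper→barley: 2.95 × 0.554 × 0.511 × 1.09 = 0.91029
Maximum is axe→donkey→timber→axe at 1.0935; arbitrage exists.

1.0935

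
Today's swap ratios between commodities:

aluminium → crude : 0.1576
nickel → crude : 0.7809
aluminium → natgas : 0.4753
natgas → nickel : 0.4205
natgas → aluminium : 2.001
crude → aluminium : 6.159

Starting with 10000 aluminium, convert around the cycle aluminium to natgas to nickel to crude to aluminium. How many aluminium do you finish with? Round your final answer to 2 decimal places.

9612.57

10000 aluminium × 0.4753 = 4753 natgas
4753 natgas × 0.4205 = 1998.6365 nickel
1998.6365 nickel × 0.7809 = 1560.73524285 crude
1560.73524285 crude × 6.159 = 9612.56836071315 aluminium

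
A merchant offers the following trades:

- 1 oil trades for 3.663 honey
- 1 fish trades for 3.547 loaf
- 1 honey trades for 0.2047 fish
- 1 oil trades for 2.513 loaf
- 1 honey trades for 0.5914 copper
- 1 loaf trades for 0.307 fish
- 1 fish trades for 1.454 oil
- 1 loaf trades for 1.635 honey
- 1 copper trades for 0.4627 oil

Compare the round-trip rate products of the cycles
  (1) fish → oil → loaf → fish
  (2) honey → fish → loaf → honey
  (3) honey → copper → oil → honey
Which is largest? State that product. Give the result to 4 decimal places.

(1) 1.454 × 2.513 × 0.307 = 1.12175
(2) 0.2047 × 3.547 × 1.635 = 1.18713
(3) 0.5914 × 0.4627 × 3.663 = 1.00235
Highest is cycle (2) at 1.1871 (>1, arbitrage).

1.1871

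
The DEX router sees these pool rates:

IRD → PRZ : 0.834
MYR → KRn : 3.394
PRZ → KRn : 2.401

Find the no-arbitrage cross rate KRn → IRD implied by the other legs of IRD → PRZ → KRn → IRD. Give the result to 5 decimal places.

Known legs of the cycle: 0.834 × 2.401 = 2.002434
For no arbitrage the full-cycle product must be 1, so the missing rate is 1 / 2.002434 ≈ 0.4993922.

0.49939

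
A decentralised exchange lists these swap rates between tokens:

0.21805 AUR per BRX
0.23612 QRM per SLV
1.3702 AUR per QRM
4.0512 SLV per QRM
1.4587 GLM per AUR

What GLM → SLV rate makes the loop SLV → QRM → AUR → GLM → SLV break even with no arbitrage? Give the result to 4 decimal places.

2.1189

Known legs of the cycle: 0.23612 × 1.3702 × 1.4587 = 0.4719355799288
For no arbitrage the full-cycle product must be 1, so the missing rate is 1 / 0.4719355799288 ≈ 2.118933.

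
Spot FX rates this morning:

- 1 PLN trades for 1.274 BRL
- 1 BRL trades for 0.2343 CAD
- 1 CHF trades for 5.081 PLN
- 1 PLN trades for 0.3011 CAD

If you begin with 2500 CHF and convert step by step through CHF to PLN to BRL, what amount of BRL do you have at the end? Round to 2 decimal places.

2500 CHF × 5.081 = 12702.5 PLN
12702.5 PLN × 1.274 = 16182.985 BRL

16182.99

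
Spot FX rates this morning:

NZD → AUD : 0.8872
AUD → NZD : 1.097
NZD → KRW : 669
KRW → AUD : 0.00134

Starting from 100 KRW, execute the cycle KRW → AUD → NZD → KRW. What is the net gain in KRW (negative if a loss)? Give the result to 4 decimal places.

100 KRW × 0.00134 = 0.134 AUD
0.134 AUD × 1.097 = 0.146998 NZD
0.146998 NZD × 669 = 98.341662 KRW
Net change: 98.341662 − 100 = -1.658338 KRW

-1.6583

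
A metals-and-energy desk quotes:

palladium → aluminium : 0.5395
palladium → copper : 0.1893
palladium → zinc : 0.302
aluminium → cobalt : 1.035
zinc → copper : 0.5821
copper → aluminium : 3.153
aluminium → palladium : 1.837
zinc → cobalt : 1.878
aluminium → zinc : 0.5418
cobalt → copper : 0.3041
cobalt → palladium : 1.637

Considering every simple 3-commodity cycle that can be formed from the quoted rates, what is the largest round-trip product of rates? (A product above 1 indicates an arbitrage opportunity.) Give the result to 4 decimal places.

aluminium→palladium→copper→aluminium: 1.837 × 0.1893 × 3.153 = 1.09644
aluminium→zinc→copper→aluminium: 0.5418 × 0.5821 × 3.153 = 0.99440
cobalt→copper→aluminium→cobalt: 0.3041 × 3.153 × 1.035 = 0.99239
cobalt→palladium→zinc→cobalt: 1.637 × 0.302 × 1.878 = 0.92843
cobalt→palladium→aluminium→cobalt: 1.637 × 0.5395 × 1.035 = 0.91407
Maximum is aluminium→palladium→copper→aluminium at 1.0964; arbitrage exists.

1.0964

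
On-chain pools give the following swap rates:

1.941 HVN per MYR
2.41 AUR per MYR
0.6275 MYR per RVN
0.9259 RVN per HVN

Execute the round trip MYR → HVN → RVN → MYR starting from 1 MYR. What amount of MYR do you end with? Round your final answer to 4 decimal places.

1.1277

1 MYR × 1.941 = 1.941 HVN
1.941 HVN × 0.9259 = 1.7971719 RVN
1.7971719 RVN × 0.6275 = 1.12772536725 MYR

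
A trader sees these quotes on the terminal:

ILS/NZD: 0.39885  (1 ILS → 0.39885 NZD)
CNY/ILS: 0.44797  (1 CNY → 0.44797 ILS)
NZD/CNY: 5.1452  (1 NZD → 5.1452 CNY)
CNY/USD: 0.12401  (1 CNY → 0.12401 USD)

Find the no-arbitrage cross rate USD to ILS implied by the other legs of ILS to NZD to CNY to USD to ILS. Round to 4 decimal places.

3.9294

Known legs of the cycle: 0.39885 × 5.1452 × 0.12401 = 0.2544887361102
For no arbitrage the full-cycle product must be 1, so the missing rate is 1 / 0.2544887361102 ≈ 3.929447.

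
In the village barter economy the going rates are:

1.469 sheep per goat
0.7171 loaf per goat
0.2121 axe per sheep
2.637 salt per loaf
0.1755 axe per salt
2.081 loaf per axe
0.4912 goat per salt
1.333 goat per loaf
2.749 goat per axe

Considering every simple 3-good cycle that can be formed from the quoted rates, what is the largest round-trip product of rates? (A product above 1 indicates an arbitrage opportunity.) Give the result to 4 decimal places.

0.9631

salt→axe→loaf→salt: 0.1755 × 2.081 × 2.637 = 0.96307
goat→loaf→salt→goat: 0.7171 × 2.637 × 0.4912 = 0.92886
sheep→axe→goat→sheep: 0.2121 × 2.749 × 1.469 = 0.85652
Maximum is salt→axe→loaf→salt at 0.9631; no arbitrage — every cycle loses value.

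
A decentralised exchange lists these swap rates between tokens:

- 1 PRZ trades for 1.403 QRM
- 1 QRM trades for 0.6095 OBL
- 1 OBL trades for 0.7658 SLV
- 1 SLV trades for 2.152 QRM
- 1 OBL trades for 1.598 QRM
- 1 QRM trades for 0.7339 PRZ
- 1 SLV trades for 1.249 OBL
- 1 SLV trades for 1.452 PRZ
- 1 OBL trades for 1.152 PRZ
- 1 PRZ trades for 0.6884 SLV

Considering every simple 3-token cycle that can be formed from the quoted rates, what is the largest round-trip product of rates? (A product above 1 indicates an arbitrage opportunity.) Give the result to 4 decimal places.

1.0872

PRZ→SLV→QRM→PRZ: 0.6884 × 2.152 × 0.7339 = 1.08723
OBL→SLV→QRM→OBL: 0.7658 × 2.152 × 0.6095 = 1.00446
OBL→PRZ→SLV→OBL: 1.152 × 0.6884 × 1.249 = 0.99050
OBL→PRZ→QRM→OBL: 1.152 × 1.403 × 0.6095 = 0.98511
Maximum is PRZ→SLV→QRM→PRZ at 1.0872; arbitrage exists.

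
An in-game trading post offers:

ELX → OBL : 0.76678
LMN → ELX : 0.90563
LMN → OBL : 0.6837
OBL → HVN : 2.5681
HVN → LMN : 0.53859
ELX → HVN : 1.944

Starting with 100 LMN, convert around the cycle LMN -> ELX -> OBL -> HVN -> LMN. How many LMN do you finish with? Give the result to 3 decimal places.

96.049

100 LMN × 0.90563 = 90.563 ELX
90.563 ELX × 0.76678 = 69.44189714 OBL
69.44189714 OBL × 2.5681 = 178.333736045234 HVN
178.333736045234 HVN × 0.53859 = 96.04876689660258006 LMN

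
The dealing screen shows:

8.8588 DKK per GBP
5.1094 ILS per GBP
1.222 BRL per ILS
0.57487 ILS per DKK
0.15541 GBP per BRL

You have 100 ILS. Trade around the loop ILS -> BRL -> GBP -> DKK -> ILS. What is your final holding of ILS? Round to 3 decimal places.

100 ILS × 1.222 = 122.2 BRL
122.2 BRL × 0.15541 = 18.991102 GBP
18.991102 GBP × 8.8588 = 168.2383743976 DKK
168.2383743976 DKK × 0.57487 = 96.715194289948312 ILS

96.715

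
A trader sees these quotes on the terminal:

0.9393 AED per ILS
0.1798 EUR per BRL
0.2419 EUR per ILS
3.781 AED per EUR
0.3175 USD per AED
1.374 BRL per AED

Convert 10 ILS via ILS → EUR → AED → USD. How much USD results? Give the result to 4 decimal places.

10 ILS × 0.2419 = 2.419 EUR
2.419 EUR × 3.781 = 9.146239 AED
9.146239 AED × 0.3175 = 2.9039308825 USD

2.9039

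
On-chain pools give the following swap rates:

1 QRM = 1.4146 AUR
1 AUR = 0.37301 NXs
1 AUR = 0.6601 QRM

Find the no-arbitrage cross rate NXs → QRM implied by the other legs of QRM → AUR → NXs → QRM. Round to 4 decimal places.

Known legs of the cycle: 1.4146 × 0.37301 = 0.527659946
For no arbitrage the full-cycle product must be 1, so the missing rate is 1 / 0.527659946 ≈ 1.895160.

1.8952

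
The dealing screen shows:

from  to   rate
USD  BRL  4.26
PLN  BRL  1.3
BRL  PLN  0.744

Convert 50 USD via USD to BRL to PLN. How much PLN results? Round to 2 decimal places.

50 USD × 4.26 = 213 BRL
213 BRL × 0.744 = 158.472 PLN

158.47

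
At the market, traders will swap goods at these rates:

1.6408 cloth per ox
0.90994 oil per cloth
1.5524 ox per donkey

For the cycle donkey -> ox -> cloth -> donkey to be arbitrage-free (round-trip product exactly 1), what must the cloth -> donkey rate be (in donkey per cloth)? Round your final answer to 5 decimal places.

Known legs of the cycle: 1.5524 × 1.6408 = 2.54717792
For no arbitrage the full-cycle product must be 1, so the missing rate is 1 / 2.54717792 ≈ 0.3925913.

0.39259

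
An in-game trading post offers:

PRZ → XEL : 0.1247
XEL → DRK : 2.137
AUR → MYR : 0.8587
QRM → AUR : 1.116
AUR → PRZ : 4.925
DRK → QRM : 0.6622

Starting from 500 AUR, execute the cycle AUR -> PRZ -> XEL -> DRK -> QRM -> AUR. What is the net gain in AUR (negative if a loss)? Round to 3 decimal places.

500 AUR × 4.925 = 2462.5 PRZ
2462.5 PRZ × 0.1247 = 307.07375 XEL
307.07375 XEL × 2.137 = 656.21660375 DRK
656.21660375 DRK × 0.6622 = 434.54663500325 QRM
434.54663500325 QRM × 1.116 = 484.954044663627 AUR
Net change: 484.954044663627 − 500 = -15.045955336373 AUR

-15.046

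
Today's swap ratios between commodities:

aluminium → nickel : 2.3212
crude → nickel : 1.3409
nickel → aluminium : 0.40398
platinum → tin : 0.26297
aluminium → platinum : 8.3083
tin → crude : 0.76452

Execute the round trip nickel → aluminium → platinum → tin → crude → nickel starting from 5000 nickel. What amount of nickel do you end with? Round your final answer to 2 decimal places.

4524.11

5000 nickel × 0.40398 = 2019.9 aluminium
2019.9 aluminium × 8.3083 = 16781.93517 platinum
16781.93517 platinum × 0.26297 = 4413.1454916549 tin
4413.1454916549 tin × 0.76452 = 3373.937991280004148 crude
3373.937991280004148 crude × 1.3409 = 4524.1134525073575620532 nickel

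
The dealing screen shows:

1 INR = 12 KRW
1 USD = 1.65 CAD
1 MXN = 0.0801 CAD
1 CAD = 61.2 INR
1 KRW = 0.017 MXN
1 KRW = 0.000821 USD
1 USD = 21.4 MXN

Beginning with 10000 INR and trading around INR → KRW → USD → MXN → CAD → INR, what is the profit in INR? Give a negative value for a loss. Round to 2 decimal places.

335.28

10000 INR × 12 = 120000 KRW
120000 KRW × 0.000821 = 98.52 USD
98.52 USD × 21.4 = 2108.328 MXN
2108.328 MXN × 0.0801 = 168.8770728 CAD
168.8770728 CAD × 61.2 = 10335.27685536 INR
Net change: 10335.27685536 − 10000 = 335.27685536 INR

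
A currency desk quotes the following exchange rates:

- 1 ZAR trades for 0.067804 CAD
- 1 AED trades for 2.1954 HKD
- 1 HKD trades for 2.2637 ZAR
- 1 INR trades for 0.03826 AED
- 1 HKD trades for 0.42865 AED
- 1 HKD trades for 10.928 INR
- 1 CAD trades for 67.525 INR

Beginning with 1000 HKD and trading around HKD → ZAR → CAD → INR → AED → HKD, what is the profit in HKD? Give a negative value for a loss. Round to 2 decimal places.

1000 HKD × 2.2637 = 2263.7 ZAR
2263.7 ZAR × 0.067804 = 153.4879148 CAD
153.4879148 CAD × 67.525 = 10364.27144687 INR
10364.27144687 INR × 0.03826 = 396.5370255572462 AED
396.5370255572462 AED × 2.1954 = 870.55738590837830748 HKD
Net change: 870.55738590837830748 − 1000 = -129.44261409162169252 HKD

-129.44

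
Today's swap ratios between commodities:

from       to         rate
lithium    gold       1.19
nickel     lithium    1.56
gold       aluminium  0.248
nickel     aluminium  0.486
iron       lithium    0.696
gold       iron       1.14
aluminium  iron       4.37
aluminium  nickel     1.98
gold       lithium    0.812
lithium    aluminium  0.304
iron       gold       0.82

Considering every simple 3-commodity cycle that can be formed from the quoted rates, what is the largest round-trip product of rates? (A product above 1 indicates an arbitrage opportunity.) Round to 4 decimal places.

lithium→gold→iron→lithium: 1.19 × 1.14 × 0.696 = 0.94419
lithium→aluminium→nickel→lithium: 0.304 × 1.98 × 1.56 = 0.93900
lithium→aluminium→iron→lithium: 0.304 × 4.37 × 0.696 = 0.92462
iron→gold→aluminium→iron: 0.82 × 0.248 × 4.37 = 0.88868
Maximum is lithium→gold→iron→lithium at 0.9442; no arbitrage — every cycle loses value.

0.9442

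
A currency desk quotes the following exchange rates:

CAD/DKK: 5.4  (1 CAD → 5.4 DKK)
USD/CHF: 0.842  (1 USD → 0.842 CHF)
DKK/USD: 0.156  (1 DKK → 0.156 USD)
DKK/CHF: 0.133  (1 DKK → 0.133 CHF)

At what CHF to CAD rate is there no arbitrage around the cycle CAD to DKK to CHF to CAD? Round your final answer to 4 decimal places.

Known legs of the cycle: 5.4 × 0.133 = 0.7182
For no arbitrage the full-cycle product must be 1, so the missing rate is 1 / 0.7182 ≈ 1.392370.

1.3924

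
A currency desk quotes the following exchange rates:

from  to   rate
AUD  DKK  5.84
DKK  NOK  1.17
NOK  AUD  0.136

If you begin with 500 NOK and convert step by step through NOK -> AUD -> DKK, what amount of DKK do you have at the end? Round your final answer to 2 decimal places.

500 NOK × 0.136 = 68 AUD
68 AUD × 5.84 = 397.12 DKK

397.12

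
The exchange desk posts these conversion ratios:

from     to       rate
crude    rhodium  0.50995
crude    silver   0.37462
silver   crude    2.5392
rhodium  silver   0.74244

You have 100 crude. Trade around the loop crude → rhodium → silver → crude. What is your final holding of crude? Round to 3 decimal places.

100 crude × 0.50995 = 50.995 rhodium
50.995 rhodium × 0.74244 = 37.8607278 silver
37.8607278 silver × 2.5392 = 96.13596002976 crude

96.136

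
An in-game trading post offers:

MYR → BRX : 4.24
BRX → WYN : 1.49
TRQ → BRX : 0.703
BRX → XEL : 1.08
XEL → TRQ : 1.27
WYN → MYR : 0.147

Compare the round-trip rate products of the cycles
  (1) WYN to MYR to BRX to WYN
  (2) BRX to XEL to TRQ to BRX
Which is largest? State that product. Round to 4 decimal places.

0.9642

(1) 0.147 × 4.24 × 1.49 = 0.92869
(2) 1.08 × 1.27 × 0.703 = 0.96423
Highest is cycle (2) at 0.9642 (≤1, no arbitrage).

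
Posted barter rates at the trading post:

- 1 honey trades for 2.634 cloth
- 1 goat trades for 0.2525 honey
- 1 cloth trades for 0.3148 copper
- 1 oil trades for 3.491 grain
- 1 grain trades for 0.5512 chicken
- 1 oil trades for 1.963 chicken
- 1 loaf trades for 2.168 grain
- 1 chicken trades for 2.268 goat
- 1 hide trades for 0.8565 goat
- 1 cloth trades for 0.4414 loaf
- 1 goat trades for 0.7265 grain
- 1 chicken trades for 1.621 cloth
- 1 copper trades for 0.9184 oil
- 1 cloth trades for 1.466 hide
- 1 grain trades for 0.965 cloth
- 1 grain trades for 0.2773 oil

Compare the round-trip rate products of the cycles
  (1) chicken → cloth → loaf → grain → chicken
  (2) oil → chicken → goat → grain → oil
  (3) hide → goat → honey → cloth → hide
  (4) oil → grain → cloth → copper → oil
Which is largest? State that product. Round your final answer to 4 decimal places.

(1) 1.621 × 0.4414 × 2.168 × 0.5512 = 0.85503
(2) 1.963 × 2.268 × 0.7265 × 0.2773 = 0.89691
(3) 0.8565 × 0.2525 × 2.634 × 1.466 = 0.83510
(4) 3.491 × 0.965 × 0.3148 × 0.9184 = 0.97397
Highest is cycle (4) at 0.9740 (≤1, no arbitrage).

0.9740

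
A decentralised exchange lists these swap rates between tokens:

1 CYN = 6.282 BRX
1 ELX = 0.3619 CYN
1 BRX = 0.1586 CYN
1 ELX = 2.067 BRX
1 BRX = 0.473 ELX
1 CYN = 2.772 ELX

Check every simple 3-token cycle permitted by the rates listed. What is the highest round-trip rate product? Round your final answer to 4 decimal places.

CYN→BRX→ELX→CYN: 6.282 × 0.473 × 0.3619 = 1.07534
CYN→ELX→BRX→CYN: 2.772 × 2.067 × 0.1586 = 0.90873
Maximum is CYN→BRX→ELX→CYN at 1.0753; arbitrage exists.

1.0753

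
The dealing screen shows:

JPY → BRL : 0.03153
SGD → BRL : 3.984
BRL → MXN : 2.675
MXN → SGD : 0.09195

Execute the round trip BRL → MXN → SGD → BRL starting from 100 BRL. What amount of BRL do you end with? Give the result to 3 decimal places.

100 BRL × 2.675 = 267.5 MXN
267.5 MXN × 0.09195 = 24.596625 SGD
24.596625 SGD × 3.984 = 97.992954 BRL

97.993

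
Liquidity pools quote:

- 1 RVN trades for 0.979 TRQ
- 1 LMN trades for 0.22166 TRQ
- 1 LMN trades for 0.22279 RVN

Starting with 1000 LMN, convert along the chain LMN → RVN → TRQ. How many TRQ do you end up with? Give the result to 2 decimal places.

218.11

1000 LMN × 0.22279 = 222.79 RVN
222.79 RVN × 0.979 = 218.11141 TRQ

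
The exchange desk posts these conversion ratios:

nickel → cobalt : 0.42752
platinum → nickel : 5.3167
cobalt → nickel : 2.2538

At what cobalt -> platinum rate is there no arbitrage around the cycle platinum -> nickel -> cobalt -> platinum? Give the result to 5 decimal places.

Known legs of the cycle: 5.3167 × 0.42752 = 2.272995584
For no arbitrage the full-cycle product must be 1, so the missing rate is 1 / 2.272995584 ≈ 0.4399481.

0.43995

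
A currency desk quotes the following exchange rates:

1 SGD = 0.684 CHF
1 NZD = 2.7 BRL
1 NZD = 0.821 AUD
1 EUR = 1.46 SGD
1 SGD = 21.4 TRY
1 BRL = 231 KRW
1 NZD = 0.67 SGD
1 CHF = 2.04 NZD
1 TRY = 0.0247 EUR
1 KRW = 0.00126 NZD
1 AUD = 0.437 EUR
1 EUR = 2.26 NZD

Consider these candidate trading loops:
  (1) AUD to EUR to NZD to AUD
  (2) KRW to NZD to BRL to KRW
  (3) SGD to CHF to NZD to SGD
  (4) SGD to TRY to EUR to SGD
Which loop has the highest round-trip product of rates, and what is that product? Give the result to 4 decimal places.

0.9349

(1) 0.437 × 2.26 × 0.821 = 0.81084
(2) 0.00126 × 2.7 × 231 = 0.78586
(3) 0.684 × 2.04 × 0.67 = 0.93489
(4) 21.4 × 0.0247 × 1.46 = 0.77173
Highest is cycle (3) at 0.9349 (≤1, no arbitrage).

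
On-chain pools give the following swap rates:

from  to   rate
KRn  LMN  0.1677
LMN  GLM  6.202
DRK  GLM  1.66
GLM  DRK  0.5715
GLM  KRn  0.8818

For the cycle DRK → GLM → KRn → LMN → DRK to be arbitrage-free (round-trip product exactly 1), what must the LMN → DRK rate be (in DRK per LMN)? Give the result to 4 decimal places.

Known legs of the cycle: 1.66 × 0.8818 × 0.1677 = 0.2454772476
For no arbitrage the full-cycle product must be 1, so the missing rate is 1 / 0.2454772476 ≈ 4.073697.

4.0737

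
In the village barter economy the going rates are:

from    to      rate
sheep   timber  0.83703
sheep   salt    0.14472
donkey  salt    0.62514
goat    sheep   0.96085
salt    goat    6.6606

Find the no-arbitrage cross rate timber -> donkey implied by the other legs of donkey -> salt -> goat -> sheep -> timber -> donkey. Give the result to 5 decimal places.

0.29862

Known legs of the cycle: 0.62514 × 6.6606 × 0.96085 × 0.83703 = 3.348784954210801842
For no arbitrage the full-cycle product must be 1, so the missing rate is 1 / 3.348784954210801842 ≈ 0.2986158.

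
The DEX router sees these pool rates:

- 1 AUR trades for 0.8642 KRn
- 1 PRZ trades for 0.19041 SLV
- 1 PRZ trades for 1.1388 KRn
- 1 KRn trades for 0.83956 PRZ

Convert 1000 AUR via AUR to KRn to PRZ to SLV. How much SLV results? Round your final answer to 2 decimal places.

138.15

1000 AUR × 0.8642 = 864.2 KRn
864.2 KRn × 0.83956 = 725.547752 PRZ
725.547752 PRZ × 0.19041 = 138.15154745832 SLV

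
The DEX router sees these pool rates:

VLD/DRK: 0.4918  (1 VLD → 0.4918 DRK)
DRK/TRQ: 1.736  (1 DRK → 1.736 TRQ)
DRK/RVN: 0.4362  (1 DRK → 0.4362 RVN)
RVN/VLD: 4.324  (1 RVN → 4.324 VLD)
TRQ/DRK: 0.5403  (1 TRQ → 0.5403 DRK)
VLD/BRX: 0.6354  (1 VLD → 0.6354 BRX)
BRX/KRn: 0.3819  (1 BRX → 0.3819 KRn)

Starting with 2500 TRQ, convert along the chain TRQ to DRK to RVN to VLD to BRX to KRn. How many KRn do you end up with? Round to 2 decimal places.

2500 TRQ × 0.5403 = 1350.75 DRK
1350.75 DRK × 0.4362 = 589.19715 RVN
589.19715 RVN × 4.324 = 2547.6884766 VLD
2547.6884766 VLD × 0.6354 = 1618.80125803164 BRX
1618.80125803164 BRX × 0.3819 = 618.220200442283316 KRn

618.22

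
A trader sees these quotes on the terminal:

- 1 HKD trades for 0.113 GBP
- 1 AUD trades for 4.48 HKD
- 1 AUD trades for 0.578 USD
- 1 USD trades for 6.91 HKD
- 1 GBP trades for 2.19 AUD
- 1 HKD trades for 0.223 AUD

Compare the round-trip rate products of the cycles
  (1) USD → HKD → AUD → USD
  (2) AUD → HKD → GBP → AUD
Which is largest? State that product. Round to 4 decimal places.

1.1087

(1) 6.91 × 0.223 × 0.578 = 0.89066
(2) 4.48 × 0.113 × 2.19 = 1.10867
Highest is cycle (2) at 1.1087 (>1, arbitrage).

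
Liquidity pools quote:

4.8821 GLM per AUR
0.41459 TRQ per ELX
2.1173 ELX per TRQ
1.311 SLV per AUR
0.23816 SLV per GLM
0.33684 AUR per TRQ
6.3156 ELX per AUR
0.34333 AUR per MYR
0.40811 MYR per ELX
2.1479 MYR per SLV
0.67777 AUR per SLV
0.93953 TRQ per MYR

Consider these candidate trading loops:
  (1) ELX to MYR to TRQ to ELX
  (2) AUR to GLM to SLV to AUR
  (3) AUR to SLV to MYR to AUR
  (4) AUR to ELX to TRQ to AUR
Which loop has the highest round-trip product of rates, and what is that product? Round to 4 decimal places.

0.9668

(1) 0.40811 × 0.93953 × 2.1173 = 0.81184
(2) 4.8821 × 0.23816 × 0.67777 = 0.78806
(3) 1.311 × 2.1479 × 0.34333 = 0.96678
(4) 6.3156 × 0.41459 × 0.33684 = 0.88198
Highest is cycle (3) at 0.9668 (≤1, no arbitrage).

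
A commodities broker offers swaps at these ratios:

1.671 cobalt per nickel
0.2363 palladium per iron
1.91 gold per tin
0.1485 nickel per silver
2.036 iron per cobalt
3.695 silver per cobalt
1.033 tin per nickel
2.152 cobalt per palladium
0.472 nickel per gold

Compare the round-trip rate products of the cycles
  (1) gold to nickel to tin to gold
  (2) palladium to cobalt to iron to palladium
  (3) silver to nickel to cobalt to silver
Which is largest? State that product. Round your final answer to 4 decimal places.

1.0353

(1) 0.472 × 1.033 × 1.91 = 0.93127
(2) 2.152 × 2.036 × 0.2363 = 1.03534
(3) 0.1485 × 1.671 × 3.695 = 0.91689
Highest is cycle (2) at 1.0353 (>1, arbitrage).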